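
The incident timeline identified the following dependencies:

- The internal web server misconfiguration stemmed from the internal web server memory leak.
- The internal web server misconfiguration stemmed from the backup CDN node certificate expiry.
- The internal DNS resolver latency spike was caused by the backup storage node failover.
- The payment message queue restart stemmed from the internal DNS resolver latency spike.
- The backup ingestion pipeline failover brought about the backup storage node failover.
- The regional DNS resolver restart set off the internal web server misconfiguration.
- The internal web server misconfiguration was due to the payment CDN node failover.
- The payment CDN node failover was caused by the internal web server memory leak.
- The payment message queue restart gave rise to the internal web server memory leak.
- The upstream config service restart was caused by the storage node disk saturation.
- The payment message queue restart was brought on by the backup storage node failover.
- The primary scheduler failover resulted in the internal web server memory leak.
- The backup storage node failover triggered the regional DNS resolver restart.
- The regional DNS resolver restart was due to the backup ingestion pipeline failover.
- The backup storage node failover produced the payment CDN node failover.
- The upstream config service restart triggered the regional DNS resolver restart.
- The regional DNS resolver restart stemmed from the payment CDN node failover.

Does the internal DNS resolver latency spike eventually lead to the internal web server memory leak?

There is a causal chain: the internal DNS resolver latency spike → the payment message queue restart → the internal web server memory leak.

Yes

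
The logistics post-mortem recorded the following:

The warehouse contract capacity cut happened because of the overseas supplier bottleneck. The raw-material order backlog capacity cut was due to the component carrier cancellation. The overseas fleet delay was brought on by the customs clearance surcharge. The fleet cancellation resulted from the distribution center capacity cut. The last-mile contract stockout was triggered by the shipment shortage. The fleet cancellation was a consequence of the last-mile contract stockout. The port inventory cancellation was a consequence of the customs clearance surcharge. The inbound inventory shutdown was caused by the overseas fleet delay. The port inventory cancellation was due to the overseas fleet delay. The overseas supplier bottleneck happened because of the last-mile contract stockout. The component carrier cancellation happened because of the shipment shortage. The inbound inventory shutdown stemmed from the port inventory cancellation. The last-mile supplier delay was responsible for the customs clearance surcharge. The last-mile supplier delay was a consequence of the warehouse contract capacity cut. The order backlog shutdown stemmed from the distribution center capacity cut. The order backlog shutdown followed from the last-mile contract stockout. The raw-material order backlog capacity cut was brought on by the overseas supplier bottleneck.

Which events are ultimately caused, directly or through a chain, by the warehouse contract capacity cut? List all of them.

the customs clearance surcharge, the inbound inventory shutdown, the last-mile supplier delay, the overseas fleet delay, the port inventory cancellation

Direct effects: the last-mile supplier delay.
2 steps out: the customs clearance surcharge.
3 steps out: the overseas fleet delay, the port inventory cancellation.
4 steps out: the inbound inventory shutdown.
Not reachable from it: the shipment shortage, the last-mile contract stockout, the distribution center capacity cut, the overseas supplier bottleneck, the order backlog shutdown, the fleet cancellation, the component carrier cancellation, the raw-material order backlog capacity cut.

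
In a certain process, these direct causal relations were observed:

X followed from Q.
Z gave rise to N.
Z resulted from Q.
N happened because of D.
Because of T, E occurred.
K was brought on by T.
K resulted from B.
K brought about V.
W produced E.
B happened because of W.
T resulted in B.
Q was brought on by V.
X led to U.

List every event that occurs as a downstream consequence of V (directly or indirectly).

N, Q, U, X, Z

Direct effects: Q.
2 steps out: X, Z.
3 steps out: U, N.
Not reachable from it: T, W, B, K, E, D.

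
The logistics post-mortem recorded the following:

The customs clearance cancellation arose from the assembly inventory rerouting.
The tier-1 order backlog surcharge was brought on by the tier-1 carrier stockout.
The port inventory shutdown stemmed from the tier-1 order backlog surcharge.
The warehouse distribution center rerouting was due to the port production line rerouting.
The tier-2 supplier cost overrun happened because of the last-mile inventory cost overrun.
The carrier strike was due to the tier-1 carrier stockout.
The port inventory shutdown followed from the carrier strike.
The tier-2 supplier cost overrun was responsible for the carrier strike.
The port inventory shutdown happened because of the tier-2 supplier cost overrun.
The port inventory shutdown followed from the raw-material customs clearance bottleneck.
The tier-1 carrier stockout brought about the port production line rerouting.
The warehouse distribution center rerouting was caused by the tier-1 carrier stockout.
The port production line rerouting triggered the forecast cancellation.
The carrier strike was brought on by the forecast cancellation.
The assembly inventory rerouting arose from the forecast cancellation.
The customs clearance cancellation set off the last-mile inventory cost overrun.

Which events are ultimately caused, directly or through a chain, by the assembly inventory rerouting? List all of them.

Direct effects: the customs clearance cancellation.
2 steps out: the last-mile inventory cost overrun.
3 steps out: the tier-2 supplier cost overrun.
4 steps out: the carrier strike, the port inventory shutdown.
Not reachable from it: the tier-1 carrier stockout, the port production line rerouting, the forecast cancellation, the tier-1 order backlog surcharge, the warehouse distribution center rerouting, the raw-material customs clearance bottleneck.

the carrier strike, the customs clearance cancellation, the last-mile inventory cost overrun, the port inventory shutdown, the tier-2 supplier cost overrun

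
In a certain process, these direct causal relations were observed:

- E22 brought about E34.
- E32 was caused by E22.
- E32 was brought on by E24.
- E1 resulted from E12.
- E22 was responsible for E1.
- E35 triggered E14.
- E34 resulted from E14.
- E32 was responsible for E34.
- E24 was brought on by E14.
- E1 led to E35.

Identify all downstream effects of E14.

Direct effects: E24, E34.
2 steps out: E32.
Not reachable from it: E22, E1, E35, E12.

E24, E32, E34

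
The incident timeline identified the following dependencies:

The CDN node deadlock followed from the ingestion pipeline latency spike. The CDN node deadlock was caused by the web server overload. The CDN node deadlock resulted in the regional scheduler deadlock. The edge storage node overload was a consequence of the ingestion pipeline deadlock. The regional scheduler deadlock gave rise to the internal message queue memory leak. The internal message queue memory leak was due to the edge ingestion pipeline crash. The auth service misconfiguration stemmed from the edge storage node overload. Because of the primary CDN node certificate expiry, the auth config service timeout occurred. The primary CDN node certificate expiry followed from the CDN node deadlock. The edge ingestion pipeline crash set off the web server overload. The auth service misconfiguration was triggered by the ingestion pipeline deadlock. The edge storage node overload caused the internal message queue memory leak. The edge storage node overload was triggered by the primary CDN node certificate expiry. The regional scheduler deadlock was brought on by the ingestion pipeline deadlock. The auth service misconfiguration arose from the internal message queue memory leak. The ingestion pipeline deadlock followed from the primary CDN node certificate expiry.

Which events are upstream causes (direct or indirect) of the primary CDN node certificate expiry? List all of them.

Immediate cause of the primary CDN node certificate expiry: the CDN node deadlock.
Further upstream: the edge ingestion pipeline crash, the web server overload, the ingestion pipeline latency spike.

the CDN node deadlock, the edge ingestion pipeline crash, the ingestion pipeline latency spike, the web server overload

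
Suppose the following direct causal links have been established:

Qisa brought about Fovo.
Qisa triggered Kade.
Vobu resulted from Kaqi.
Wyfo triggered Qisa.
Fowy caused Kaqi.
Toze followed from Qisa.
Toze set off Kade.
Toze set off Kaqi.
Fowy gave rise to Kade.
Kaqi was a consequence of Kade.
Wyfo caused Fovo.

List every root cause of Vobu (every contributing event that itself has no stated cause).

Fowy, Wyfo

Tracing upstream from Vobu: Vobu ← Kaqi ← Toze ← Qisa ← Wyfo.
A separate upstream branch: Vobu ← Kaqi ← Fowy.
Each of those chain origins has no stated cause.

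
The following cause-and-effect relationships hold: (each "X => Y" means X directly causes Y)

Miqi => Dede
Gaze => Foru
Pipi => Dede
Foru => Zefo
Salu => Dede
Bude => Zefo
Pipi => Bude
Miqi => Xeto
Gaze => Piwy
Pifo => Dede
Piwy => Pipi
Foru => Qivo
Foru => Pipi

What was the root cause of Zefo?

Gaze

Tracing upstream from Zefo: Zefo ← Foru ← Gaze.
Gaze has no stated cause, so it is the root.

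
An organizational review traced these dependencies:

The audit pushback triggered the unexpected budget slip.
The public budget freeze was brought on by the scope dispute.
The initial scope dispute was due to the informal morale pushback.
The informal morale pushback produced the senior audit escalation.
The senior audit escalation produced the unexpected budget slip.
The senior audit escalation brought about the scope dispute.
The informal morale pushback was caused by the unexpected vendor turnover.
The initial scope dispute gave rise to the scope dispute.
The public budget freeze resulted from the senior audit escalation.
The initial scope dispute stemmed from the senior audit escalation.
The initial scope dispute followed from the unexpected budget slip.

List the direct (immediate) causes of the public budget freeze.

Upstream contributors include the unexpected vendor turnover, the informal morale pushback, the unexpected budget slip, the initial scope dispute, the audit pushback, but only the scope dispute, the senior audit escalation feed directly into the public budget freeze.

the scope dispute, the senior audit escalation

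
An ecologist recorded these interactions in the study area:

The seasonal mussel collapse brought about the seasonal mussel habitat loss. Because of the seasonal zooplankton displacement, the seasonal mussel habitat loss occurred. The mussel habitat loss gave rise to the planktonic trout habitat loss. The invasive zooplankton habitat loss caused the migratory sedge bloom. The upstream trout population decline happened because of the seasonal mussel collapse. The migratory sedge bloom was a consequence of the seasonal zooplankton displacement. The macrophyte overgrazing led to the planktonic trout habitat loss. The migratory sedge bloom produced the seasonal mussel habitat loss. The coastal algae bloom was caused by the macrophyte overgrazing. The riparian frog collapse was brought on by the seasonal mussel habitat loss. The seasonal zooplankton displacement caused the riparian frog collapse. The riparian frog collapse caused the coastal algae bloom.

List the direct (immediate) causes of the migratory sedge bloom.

the invasive zooplankton habitat loss, the seasonal zooplankton displacement → the migratory sedge bloom with nothing further upstream stated.

the invasive zooplankton habitat loss, the seasonal zooplankton displacement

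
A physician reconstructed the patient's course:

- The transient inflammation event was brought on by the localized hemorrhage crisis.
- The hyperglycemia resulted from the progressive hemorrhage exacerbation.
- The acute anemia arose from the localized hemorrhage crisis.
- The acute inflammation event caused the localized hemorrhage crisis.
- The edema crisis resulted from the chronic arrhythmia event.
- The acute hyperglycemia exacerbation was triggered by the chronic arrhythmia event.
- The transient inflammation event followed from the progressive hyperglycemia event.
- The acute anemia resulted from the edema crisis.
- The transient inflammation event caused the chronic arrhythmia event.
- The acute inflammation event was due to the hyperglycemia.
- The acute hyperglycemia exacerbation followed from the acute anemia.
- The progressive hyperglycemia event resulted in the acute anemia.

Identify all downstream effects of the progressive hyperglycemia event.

the acute anemia, the acute hyperglycemia exacerbation, the chronic arrhythmia event, the edema crisis, the transient inflammation event

Direct effects: the transient inflammation event, the acute anemia.
2 steps out: the chronic arrhythmia event, the acute hyperglycemia exacerbation.
3 steps out: the edema crisis.
Not reachable from it: the progressive hemorrhage exacerbation, the hyperglycemia, the acute inflammation event, the localized hemorrhage crisis.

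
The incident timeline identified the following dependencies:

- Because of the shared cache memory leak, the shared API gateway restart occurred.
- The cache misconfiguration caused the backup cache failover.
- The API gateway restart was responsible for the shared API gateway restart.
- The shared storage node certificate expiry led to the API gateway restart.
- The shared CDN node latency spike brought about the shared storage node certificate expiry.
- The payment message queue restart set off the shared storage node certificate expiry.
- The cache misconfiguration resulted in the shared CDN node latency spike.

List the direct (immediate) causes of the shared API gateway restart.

Upstream contributors include the cache misconfiguration, the shared CDN node latency spike, the payment message queue restart, the shared storage node certificate expiry, but only the API gateway restart, the shared cache memory leak feed directly into the shared API gateway restart.

the API gateway restart, the shared cache memory leak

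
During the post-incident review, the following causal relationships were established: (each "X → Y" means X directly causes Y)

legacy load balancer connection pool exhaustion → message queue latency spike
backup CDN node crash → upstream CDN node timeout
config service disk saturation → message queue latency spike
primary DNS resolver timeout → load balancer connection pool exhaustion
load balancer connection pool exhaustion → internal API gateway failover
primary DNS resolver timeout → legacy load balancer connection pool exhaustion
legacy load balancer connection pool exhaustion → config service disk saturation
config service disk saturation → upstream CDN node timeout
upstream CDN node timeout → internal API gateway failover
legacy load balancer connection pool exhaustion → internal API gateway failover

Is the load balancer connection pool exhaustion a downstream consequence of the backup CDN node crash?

No

The backup CDN node crash leads to the upstream CDN node timeout, the internal API gateway failover; the load balancer connection pool exhaustion is not among them.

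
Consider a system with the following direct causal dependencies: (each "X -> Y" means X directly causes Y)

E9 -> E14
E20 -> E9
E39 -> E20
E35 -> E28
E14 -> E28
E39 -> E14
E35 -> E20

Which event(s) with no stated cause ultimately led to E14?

E35, E39

Tracing upstream from E14: E14 ← E9 ← E20 ← E35.
A separate upstream branch: E14 ← E39.
Each of those chain origins has no stated cause.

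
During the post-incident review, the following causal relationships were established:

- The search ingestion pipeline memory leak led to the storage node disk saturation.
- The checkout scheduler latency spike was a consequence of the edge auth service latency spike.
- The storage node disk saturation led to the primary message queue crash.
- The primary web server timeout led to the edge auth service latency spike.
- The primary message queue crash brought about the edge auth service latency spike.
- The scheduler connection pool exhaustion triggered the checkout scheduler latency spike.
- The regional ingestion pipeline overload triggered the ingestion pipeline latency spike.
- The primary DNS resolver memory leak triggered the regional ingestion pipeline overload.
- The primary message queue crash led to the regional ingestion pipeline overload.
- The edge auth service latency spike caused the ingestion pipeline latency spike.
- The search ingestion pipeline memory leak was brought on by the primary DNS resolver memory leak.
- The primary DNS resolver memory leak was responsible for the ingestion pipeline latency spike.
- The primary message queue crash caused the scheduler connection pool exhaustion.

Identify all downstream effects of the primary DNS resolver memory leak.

the checkout scheduler latency spike, the edge auth service latency spike, the ingestion pipeline latency spike, the primary message queue crash, the regional ingestion pipeline overload, the scheduler connection pool exhaustion, the search ingestion pipeline memory leak, the storage node disk saturation

Direct effects: the search ingestion pipeline memory leak, the regional ingestion pipeline overload, the ingestion pipeline latency spike.
2 steps out: the storage node disk saturation.
3 steps out: the primary message queue crash.
4 steps out: the scheduler connection pool exhaustion, the edge auth service latency spike.
5 steps out: the checkout scheduler latency spike.
Not reachable from it: the primary web server timeout.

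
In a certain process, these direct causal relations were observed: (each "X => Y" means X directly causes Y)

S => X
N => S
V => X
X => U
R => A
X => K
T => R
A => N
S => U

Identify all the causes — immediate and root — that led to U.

Immediate causes of U: S, X.
Further upstream: T, R, A, N, V.

A, N, R, S, T, V, X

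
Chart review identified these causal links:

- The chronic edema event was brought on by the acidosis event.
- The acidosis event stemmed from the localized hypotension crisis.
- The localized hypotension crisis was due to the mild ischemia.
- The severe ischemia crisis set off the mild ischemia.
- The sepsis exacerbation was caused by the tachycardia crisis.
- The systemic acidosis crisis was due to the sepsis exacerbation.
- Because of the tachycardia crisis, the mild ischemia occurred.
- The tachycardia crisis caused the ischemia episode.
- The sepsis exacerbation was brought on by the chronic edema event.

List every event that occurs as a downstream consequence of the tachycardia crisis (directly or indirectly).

the acidosis event, the chronic edema event, the ischemia episode, the localized hypotension crisis, the mild ischemia, the sepsis exacerbation, the systemic acidosis crisis

Direct effects: the mild ischemia, the ischemia episode, the sepsis exacerbation.
2 steps out: the localized hypotension crisis, the systemic acidosis crisis.
3 steps out: the acidosis event.
4 steps out: the chronic edema event.
Not reachable from it: the severe ischemia crisis.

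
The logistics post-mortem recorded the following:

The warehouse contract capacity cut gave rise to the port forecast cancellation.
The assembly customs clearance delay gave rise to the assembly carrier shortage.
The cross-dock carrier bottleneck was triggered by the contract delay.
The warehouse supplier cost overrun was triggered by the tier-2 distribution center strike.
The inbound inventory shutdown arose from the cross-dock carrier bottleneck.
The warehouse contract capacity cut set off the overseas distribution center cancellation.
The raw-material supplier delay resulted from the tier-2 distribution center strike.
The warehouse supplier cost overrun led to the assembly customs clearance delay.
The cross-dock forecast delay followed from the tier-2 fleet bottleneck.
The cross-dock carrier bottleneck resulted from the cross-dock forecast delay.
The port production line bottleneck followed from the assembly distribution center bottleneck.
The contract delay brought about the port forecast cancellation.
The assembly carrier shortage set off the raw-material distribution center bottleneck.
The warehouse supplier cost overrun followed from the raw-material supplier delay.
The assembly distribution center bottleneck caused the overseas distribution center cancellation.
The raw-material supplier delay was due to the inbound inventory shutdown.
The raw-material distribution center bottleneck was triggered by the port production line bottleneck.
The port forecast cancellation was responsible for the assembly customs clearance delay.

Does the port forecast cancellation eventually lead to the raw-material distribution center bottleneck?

There is a causal chain: the port forecast cancellation → the assembly customs clearance delay → the assembly carrier shortage → the raw-material distribution center bottleneck.

Yes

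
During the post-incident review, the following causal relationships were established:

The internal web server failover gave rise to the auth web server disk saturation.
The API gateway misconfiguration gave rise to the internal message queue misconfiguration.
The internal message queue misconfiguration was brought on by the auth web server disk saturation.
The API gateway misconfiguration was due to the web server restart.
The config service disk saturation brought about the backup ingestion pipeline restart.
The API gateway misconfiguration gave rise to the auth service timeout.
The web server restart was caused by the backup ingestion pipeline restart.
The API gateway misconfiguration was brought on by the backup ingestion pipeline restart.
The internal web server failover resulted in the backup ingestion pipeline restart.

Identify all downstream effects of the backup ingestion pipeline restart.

Direct effects: the web server restart, the API gateway misconfiguration.
2 steps out: the internal message queue misconfiguration, the auth service timeout.
Not reachable from it: the internal web server failover, the config service disk saturation, the auth web server disk saturation.

the API gateway misconfiguration, the auth service timeout, the internal message queue misconfiguration, the web server restart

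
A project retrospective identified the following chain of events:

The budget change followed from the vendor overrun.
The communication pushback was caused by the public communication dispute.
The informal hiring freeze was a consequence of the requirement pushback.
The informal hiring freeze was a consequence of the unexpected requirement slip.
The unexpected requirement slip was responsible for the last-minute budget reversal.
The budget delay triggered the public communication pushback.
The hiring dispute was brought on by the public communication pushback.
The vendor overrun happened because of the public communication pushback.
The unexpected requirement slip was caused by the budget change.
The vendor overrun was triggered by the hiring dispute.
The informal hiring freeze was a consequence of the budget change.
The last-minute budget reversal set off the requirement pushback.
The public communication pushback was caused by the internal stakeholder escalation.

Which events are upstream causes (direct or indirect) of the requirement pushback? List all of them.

the budget change, the budget delay, the hiring dispute, the internal stakeholder escalation, the last-minute budget reversal, the public communication pushback, the unexpected requirement slip, the vendor overrun

Immediate cause of the requirement pushback: the last-minute budget reversal.
Further upstream: the budget delay, the internal stakeholder escalation, the public communication pushback, the hiring dispute, the vendor overrun, the budget change, the unexpected requirement slip.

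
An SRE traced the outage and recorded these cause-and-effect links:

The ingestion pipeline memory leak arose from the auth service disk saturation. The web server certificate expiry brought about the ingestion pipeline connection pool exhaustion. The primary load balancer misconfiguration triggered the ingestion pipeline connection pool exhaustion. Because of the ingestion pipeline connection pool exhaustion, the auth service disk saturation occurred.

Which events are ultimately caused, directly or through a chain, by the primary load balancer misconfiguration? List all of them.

the auth service disk saturation, the ingestion pipeline connection pool exhaustion, the ingestion pipeline memory leak

Direct effects: the ingestion pipeline connection pool exhaustion.
2 steps out: the auth service disk saturation.
3 steps out: the ingestion pipeline memory leak.
Not reachable from it: the web server certificate expiry.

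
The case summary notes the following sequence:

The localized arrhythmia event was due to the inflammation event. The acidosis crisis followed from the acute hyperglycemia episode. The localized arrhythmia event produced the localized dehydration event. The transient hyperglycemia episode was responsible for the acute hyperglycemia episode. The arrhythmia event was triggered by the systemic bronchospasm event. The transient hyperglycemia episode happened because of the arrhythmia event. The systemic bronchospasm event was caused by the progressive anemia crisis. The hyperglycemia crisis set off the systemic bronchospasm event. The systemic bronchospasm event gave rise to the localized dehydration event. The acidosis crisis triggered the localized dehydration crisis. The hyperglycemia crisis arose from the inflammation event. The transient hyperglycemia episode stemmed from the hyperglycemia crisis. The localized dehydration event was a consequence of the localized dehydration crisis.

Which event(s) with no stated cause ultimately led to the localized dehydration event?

the inflammation event, the progressive anemia crisis

Tracing upstream from the localized dehydration event: the localized dehydration event ← the localized arrhythmia event ← the inflammation event.
A separate upstream branch: the localized dehydration event ← the systemic bronchospasm event ← the progressive anemia crisis.
Each of those chain origins has no stated cause.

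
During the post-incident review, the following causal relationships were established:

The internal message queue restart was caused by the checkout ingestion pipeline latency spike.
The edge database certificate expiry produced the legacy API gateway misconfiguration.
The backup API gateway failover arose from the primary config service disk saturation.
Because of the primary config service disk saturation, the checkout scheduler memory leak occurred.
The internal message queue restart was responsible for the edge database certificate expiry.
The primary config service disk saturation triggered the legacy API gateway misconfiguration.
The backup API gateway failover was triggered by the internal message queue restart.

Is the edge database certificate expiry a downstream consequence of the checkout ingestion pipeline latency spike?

Yes

There is a causal chain: the checkout ingestion pipeline latency spike → the internal message queue restart → the edge database certificate expiry.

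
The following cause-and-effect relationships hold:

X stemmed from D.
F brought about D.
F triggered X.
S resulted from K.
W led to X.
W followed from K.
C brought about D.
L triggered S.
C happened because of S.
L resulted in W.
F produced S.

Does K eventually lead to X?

There is a causal chain: K → W → X.

Yes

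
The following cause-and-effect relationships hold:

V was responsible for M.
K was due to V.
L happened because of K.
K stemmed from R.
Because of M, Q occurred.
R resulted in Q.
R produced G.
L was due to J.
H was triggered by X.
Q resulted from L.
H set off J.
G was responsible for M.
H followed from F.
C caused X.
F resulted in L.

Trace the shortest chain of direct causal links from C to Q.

C → X → H → J → L → Q

C → X
X → H
H → J
J → L
L → Q
Length: 5 steps.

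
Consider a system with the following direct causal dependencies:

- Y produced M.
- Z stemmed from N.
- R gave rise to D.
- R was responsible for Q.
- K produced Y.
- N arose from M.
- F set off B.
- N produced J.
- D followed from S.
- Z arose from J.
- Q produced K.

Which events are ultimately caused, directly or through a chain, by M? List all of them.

J, N, Z

Direct effects: N.
2 steps out: J, Z.
Not reachable from it: R, F, Q, S, D, K, Y, B.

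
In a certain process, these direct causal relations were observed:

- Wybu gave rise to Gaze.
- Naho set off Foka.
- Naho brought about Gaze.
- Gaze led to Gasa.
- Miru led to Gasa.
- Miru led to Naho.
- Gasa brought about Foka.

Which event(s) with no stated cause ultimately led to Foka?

Tracing upstream from Foka: Foka ← Naho ← Miru.
A separate upstream branch: Foka ← Gasa ← Gaze ← Wybu.
Each of those chain origins has no stated cause.

Miru, Wybu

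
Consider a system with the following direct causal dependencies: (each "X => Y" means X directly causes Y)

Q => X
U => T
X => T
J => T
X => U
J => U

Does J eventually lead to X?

No

J leads to U, T; X is not among them.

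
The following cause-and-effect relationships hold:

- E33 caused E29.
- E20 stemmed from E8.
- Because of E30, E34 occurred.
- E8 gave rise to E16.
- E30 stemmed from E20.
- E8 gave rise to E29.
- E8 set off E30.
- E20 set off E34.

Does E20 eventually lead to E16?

E20 leads to E30, E34; E16 is not among them.

No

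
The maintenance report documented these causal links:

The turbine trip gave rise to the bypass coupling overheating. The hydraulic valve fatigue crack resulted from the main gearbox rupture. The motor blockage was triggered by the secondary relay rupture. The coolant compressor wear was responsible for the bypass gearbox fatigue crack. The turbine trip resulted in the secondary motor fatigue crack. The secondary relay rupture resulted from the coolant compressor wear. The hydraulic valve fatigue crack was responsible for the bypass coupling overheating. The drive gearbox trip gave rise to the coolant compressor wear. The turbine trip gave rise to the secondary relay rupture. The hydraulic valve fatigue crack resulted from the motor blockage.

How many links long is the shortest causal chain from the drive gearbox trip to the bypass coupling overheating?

5

Shortest chain: the drive gearbox trip → the coolant compressor wear → the secondary relay rupture → the motor blockage → the hydraulic valve fatigue crack → the bypass coupling overheating.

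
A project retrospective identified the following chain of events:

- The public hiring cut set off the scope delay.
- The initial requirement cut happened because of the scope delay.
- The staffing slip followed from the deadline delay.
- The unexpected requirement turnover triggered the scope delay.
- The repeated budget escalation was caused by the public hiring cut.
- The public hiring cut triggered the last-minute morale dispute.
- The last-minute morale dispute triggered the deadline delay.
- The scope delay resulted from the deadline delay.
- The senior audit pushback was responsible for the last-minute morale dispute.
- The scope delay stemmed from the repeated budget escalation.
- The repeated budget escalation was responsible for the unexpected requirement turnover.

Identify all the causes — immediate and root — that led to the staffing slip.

Immediate cause of the staffing slip: the deadline delay.
Further upstream: the public hiring cut, the last-minute morale dispute, the senior audit pushback.

the deadline delay, the last-minute morale dispute, the public hiring cut, the senior audit pushback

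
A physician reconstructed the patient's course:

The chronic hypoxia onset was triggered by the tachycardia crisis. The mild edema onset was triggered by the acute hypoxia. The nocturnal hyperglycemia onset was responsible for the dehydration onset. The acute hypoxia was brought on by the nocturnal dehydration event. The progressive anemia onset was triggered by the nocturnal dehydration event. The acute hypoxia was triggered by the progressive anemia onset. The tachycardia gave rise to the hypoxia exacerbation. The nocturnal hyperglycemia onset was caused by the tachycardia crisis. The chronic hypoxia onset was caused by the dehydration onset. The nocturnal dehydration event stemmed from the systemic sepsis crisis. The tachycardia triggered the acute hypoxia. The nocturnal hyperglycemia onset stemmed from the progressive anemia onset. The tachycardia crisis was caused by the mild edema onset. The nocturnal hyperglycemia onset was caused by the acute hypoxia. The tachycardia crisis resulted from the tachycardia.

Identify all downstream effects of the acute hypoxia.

the chronic hypoxia onset, the dehydration onset, the mild edema onset, the nocturnal hyperglycemia onset, the tachycardia crisis

Direct effects: the mild edema onset, the nocturnal hyperglycemia onset.
2 steps out: the tachycardia crisis, the dehydration onset.
3 steps out: the chronic hypoxia onset.
Not reachable from it: the tachycardia, the systemic sepsis crisis, the nocturnal dehydration event, the progressive anemia onset, the hypoxia exacerbation.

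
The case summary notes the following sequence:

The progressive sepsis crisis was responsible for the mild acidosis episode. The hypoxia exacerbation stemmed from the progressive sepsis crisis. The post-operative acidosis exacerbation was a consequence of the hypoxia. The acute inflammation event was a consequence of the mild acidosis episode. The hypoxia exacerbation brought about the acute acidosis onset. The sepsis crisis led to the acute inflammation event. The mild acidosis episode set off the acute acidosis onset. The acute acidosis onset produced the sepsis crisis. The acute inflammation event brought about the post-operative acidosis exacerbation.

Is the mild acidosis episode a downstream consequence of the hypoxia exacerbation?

The hypoxia exacerbation leads to the acute acidosis onset, the sepsis crisis, the acute inflammation event, the post-operative acidosis exacerbation; the mild acidosis episode is not among them.

No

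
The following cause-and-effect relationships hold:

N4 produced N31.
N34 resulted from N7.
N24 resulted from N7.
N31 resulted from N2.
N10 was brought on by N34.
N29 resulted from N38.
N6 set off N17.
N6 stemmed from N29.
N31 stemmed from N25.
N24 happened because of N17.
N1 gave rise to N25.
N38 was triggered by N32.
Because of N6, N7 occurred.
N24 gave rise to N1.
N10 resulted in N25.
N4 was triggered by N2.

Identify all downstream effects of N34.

N10, N25, N31

Direct effects: N10.
2 steps out: N25.
3 steps out: N31.
Not reachable from it: N32, N38, N29, N6, N7, N17, N24, N1, N2, N4.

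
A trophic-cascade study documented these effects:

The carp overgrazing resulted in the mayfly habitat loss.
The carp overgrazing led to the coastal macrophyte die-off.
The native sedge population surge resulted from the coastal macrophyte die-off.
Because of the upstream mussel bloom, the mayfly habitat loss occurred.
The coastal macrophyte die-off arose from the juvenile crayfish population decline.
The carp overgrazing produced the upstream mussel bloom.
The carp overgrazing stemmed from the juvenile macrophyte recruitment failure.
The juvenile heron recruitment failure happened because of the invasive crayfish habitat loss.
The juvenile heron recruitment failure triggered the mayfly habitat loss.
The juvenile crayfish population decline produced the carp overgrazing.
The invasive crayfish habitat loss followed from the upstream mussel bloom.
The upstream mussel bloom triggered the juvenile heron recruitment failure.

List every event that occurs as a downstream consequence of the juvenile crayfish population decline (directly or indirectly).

the carp overgrazing, the coastal macrophyte die-off, the invasive crayfish habitat loss, the juvenile heron recruitment failure, the mayfly habitat loss, the native sedge population surge, the upstream mussel bloom

Direct effects: the carp overgrazing, the coastal macrophyte die-off.
2 steps out: the upstream mussel bloom, the native sedge population surge, the mayfly habitat loss.
3 steps out: the invasive crayfish habitat loss, the juvenile heron recruitment failure.
Not reachable from it: the juvenile macrophyte recruitment failure.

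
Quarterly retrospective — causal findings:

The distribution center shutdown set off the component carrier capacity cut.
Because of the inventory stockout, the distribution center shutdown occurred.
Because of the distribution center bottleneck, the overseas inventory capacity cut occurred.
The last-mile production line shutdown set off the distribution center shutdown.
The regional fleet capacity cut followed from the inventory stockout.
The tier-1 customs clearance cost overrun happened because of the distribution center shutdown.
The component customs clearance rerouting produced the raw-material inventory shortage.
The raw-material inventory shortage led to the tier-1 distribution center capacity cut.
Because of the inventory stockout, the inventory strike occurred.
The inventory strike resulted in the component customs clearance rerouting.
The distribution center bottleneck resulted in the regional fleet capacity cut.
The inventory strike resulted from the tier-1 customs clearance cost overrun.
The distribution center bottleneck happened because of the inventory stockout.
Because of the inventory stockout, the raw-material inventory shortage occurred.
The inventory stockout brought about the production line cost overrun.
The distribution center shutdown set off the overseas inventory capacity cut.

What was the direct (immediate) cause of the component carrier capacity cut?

the distribution center shutdown

Upstream contributors include the inventory stockout, the last-mile production line shutdown, but only the distribution center shutdown feeds directly into the component carrier capacity cut.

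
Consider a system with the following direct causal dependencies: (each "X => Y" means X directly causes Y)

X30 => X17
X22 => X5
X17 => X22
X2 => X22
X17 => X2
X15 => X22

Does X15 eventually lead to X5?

Yes

There is a causal chain: X15 → X22 → X5.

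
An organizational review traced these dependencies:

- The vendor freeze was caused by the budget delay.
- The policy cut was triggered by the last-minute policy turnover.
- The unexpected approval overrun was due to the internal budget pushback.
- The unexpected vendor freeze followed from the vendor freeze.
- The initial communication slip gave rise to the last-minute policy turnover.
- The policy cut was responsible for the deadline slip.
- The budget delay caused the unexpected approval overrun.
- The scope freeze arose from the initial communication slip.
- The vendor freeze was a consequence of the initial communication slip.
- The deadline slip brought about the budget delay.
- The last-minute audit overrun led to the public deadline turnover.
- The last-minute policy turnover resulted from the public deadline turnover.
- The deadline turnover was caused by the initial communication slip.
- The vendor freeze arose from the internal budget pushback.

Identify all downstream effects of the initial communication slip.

Direct effects: the deadline turnover, the scope freeze, the last-minute policy turnover, the vendor freeze.
2 steps out: the policy cut, the unexpected vendor freeze.
3 steps out: the deadline slip.
4 steps out: the budget delay.
5 steps out: the unexpected approval overrun.
Not reachable from it: the last-minute audit overrun, the public deadline turnover, the internal budget pushback.

the budget delay, the deadline slip, the deadline turnover, the last-minute policy turnover, the policy cut, the scope freeze, the unexpected approval overrun, the unexpected vendor freeze, the vendor freeze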